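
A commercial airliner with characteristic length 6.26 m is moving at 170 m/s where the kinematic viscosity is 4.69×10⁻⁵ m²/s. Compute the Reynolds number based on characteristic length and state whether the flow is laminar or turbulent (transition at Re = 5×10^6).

Re = v·c/ν = 170 × 6.26 / (4.69×10⁻⁵) = 2.27×10^7
Since 2.27×10^7 > 5×10^6, the flow is turbulent.

Re = 2.27×10^7 (turbulent)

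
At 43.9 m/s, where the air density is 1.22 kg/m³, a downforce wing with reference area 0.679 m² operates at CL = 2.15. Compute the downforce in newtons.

L = 1720 N

L = ½ρv²S·CL = ½ × 1.22 × 43.9² × 0.679 × 2.15 = 1720 N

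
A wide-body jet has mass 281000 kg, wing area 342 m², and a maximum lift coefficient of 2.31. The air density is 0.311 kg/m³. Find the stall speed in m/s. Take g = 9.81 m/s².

Stall occurs when L = W at CL,max. W = mg = 281000 × 9.81 = 2.757×10^6 N.
From L = ½ρV²S·CL,max = W: V_stall = √(2W/(ρSCL,max)) = √(2·2.757×10^6/(0.311·342·2.31))
V_stall = √22440 = 150 m/s

V_stall = 150 m/s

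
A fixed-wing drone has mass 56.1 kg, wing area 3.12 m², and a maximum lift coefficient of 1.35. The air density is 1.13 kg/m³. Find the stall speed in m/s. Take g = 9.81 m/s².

Weight W = mg = 56.1 × 9.81 = 550.3 N.
V_stall = √(2W/(ρ·S·CL,max)) = √(2 × 550.3 / (1.13 × 3.12 × 1.35))
V_stall = √231.3 = 15.2 m/s

V_stall = 15.2 m/s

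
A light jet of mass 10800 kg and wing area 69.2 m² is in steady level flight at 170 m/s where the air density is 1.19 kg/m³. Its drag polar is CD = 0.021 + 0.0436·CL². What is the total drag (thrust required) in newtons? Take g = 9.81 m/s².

D = 25400 N

Weight W = mg = 10800 × 9.81 = 1.0595×10^5 N; in level flight L = W.
Dynamic pressure q = 0.5 × 1.19 × 170² = 17200 Pa.
CL = W/(q·S) = 1.0595×10^5 / (17200 × 69.2) = 0.08904.
CD = 0.021 + 0.0436 × 0.08904² = 0.02135.
D = q·S·CD = 17200 × 69.2 × 0.02135 = 25400 N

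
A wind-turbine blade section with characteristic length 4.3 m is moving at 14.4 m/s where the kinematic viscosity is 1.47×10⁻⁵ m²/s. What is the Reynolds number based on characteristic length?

Re = 4.21×10^6

Re = v·c/ν = 14.4 × 4.3 / (1.47×10⁻⁵) = 4.21×10^6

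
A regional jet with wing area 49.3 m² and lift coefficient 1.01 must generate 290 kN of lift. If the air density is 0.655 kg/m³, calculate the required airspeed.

L = ½ρv²S·CL ⇒ v = √(2L/(ρ·S·CL))
v = √(2 × 2.9×10^5 / (0.655 × 49.3 × 1.01)) = √17780 = 133 m/s

v = 133 m/s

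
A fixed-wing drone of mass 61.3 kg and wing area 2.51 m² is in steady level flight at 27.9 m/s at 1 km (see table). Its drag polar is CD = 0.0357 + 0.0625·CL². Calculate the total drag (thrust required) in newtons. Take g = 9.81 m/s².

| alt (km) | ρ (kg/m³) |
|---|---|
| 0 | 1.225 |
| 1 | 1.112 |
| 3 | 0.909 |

At 1 km, from the table: ρ = 1.112 kg/m³.
Weight W = mg = 61.3 × 9.81 = 601.35 N; in level flight L = W.
Dynamic pressure q = 0.5 × 1.112 × 27.9² = 432.8 Pa.
Required CL = L/(qS) = 601.35/(432.8·2.51) = 0.5536.
CD = 0.0357 + 0.0625 × 0.5536² = 0.05485.
D = q·S·CD = 432.8 × 2.51 × 0.05485 = 59.59 N

D = 59.6 N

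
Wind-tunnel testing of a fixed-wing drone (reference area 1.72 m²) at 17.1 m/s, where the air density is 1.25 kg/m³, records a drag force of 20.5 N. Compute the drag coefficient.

CD = 0.0652

From D = ½ρv²S·CD, rearranging gives CD = 2D/(ρv²S).
CD = 2 × 20.5 / (1.25 × 17.1² × 1.72) = 0.0652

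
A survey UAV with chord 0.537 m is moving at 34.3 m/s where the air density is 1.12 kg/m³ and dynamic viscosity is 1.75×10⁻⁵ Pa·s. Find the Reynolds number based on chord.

Re = 1.18×10^6

Re = ρ·v·c/μ = 1.12 × 34.3 × 0.537 / (1.75×10⁻⁵) = 1.18×10^6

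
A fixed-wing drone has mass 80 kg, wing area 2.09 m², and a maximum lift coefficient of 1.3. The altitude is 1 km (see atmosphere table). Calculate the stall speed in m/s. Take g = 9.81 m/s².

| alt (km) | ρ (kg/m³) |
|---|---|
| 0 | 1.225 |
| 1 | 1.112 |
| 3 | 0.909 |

At 1 km, from the table: ρ = 1.112 kg/m³.
Stall occurs when L = W at CL,max. W = mg = 80 × 9.81 = 784.8 N.
From L = ½ρV²S·CL,max = W: V_stall = √(2W/(ρSCL,max)) = √(2·784.8/(1.112·2.09·1.3))
V_stall = √519.5 = 22.8 m/s

V_stall = 22.8 m/s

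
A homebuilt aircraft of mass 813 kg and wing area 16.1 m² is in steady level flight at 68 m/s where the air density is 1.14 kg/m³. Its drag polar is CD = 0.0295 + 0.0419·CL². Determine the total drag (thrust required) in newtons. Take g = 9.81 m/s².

Weight W = mg = 813 × 9.81 = 7975.5 N; in level flight L = W.
q = ½ρv² = ½ × 1.14 × 68² = 2636 Pa.
CL = 2W/(ρv²S) = 2×7975.5/(1.14×68²×16.1) = 0.1879.
CD = 0.0295 + 0.0419 × 0.1879² = 0.03098.
D = q·S·CD = 2636 × 16.1 × 0.03098 = 1315 N

D = 1310 N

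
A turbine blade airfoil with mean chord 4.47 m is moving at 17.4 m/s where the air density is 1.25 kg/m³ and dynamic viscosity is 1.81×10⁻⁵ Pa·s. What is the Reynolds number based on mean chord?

Re = ρ·v·c/μ = 1.25 × 17.4 × 4.47 / (1.81×10⁻⁵) = 5.37×10^6

Re = 5.37×10^6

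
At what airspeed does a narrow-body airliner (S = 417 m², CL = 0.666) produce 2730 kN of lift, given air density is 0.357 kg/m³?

L = ½ρv²S·CL ⇒ v = √(2L/(ρ·S·CL))
v = √(2 × 2.73×10^6 / (0.357 × 417 × 0.666)) = √55070 = 235 m/s

v = 235 m/s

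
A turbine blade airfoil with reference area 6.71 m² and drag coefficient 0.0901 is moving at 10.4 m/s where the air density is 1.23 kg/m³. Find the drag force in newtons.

D = 40.2 N

D = ½ρv²S·CD = ½ × 1.23 × 10.4² × 6.71 × 0.0901 = 40.2 N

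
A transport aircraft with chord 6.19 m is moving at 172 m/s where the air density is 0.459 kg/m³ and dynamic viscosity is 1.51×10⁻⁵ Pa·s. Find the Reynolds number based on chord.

Re = ρ·v·c/μ = 0.459 × 172 × 6.19 / (1.51×10⁻⁵) = 3.24×10^7

Re = 3.24×10^7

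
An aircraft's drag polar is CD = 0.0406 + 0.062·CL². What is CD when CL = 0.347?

CD = 0.0406 + 0.062 × 0.347² = 0.0406 + 0.007465 = 0.0481

CD = 0.0481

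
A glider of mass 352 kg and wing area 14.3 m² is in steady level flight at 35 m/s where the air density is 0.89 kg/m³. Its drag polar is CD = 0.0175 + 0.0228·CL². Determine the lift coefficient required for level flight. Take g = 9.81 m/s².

CL = 0.443

In steady level flight, lift balances weight: W = mg = 352 × 9.81 = 3453.1 N.
q = ½ρv² = ½ × 0.89 × 35² = 545.1 Pa.
Required CL = L/(qS) = 3453.1/(545.1·14.3) = 0.443.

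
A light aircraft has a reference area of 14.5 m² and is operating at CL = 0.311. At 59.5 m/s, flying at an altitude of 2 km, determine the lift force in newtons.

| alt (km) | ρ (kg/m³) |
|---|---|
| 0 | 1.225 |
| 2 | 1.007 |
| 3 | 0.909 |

At 2 km, from the table: ρ = 1.007 kg/m³.
Dynamic pressure q = ½ρv² = ½ × 1.007 × 59.5² = 1783 Pa.
L = q·S·CL = 1783 × 14.5 × 0.311 = 8040 N ≈ 8.04 kN

L = 8040 N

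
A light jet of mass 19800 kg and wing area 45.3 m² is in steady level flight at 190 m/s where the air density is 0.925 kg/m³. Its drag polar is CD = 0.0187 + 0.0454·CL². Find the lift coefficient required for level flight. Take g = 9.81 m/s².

CL = 0.257

Level flight ⇒ L = W = m·g = 19800 × 9.81 = 1.9424×10^5 N.
q = ½ρv² = ½ × 0.925 × 190² = 16700 Pa.
CL = 2W/(ρv²S) = 2×1.9424×10^5/(0.925×190²×45.3) = 0.2568.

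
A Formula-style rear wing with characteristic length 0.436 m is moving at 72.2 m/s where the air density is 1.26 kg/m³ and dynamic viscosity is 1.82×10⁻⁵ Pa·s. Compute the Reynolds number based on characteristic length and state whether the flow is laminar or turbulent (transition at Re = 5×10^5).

Re = ρ·v·c/μ = 1.26 × 72.2 × 0.436 / (1.82×10⁻⁵) = 2.18×10^6
Since 2.18×10^6 > 5×10^5, the flow is turbulent.

Re = 2.18×10^6 (turbulent)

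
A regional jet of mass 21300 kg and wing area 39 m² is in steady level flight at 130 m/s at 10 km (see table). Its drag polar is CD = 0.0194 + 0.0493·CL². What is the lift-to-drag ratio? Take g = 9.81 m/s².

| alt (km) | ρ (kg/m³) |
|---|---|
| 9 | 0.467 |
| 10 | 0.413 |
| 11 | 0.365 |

L/D = 11.3

At 10 km, from the table: ρ = 0.413 kg/m³.
Weight W = mg = 21300 × 9.81 = 2.0895×10^5 N; in level flight L = W.
Dynamic pressure q = 0.5 × 0.413 × 130² = 3490 Pa.
CL = W/(q·S) = 2.0895×10^5 / (3490 × 39) = 1.535.
CD = 0.0194 + 0.0493 × 1.535² = 0.1356.
L/D = CL/CD = 1.535 / 0.1356 = 11.3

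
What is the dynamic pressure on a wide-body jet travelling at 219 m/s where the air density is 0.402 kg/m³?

q = 9640 Pa

q = ½ρv² = ½ × 0.402 × 219² = 9640 Pa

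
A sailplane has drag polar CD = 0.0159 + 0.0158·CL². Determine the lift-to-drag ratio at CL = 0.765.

CD = 0.0159 + 0.0158 × 0.765² = 0.02515
L/D = CL/CD = 0.765 / 0.02515 = 30.4

L/D = 30.4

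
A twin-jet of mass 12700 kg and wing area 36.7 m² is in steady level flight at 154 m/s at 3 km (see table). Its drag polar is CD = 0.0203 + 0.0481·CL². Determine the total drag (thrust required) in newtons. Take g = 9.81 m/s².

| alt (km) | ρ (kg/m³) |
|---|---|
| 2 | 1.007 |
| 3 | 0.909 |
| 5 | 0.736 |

D = 9920 N

At 3 km, from the table: ρ = 0.909 kg/m³.
In steady level flight, lift balances weight: W = mg = 12700 × 9.81 = 1.2459×10^5 N.
q = ½ρv² = ½ × 0.909 × 154² = 10780 Pa.
CL = 2W/(ρv²S) = 2×1.2459×10^5/(0.909×154²×36.7) = 0.3149.
CD = 0.0203 + 0.0481 × 0.3149² = 0.02507.
D = q·S·CD = 10780 × 36.7 × 0.02507 = 9918 N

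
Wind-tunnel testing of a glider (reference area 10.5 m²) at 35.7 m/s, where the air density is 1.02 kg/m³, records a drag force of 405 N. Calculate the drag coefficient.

From D = ½ρv²S·CD, rearranging gives CD = 2D/(ρv²S).
CD = 2 × 405 / (1.02 × 35.7² × 10.5) = 0.0593

CD = 0.0593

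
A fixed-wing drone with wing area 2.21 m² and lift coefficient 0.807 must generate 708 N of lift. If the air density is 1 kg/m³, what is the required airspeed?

L = ½ρv²S·CL ⇒ v = √(2L/(ρ·S·CL))
v = √(2 × 708 / (1 × 2.21 × 0.807)) = √794 = 28.2 m/s

v = 28.2 m/s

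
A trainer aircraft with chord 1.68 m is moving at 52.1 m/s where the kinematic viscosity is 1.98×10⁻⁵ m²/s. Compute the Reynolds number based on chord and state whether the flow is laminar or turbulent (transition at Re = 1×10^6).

Re = v·c/ν = 52.1 × 1.68 / (1.98×10⁻⁵) = 4.42×10^6
Since 4.42×10^6 > 1×10^6, the flow is turbulent.

Re = 4.42×10^6 (turbulent)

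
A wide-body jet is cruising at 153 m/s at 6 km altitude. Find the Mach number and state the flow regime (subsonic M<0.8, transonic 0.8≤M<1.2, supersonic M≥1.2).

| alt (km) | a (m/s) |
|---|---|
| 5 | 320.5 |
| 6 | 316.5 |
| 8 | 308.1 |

M = 0.483 (subsonic)

At 6 km, from the table: a = 316.5 m/s.
M = v/a = 153 / 316.5 = 0.483
M = 0.483 → subsonic.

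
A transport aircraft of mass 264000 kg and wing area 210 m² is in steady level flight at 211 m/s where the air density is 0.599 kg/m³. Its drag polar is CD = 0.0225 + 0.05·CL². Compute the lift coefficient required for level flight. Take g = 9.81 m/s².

CL = 0.925

Level flight ⇒ L = W = m·g = 264000 × 9.81 = 2.5898×10^6 N.
Dynamic pressure q = 0.5 × 0.599 × 211² = 13330 Pa.
CL = W/(q·S) = 2.5898×10^6 / (13330 × 210) = 0.9249.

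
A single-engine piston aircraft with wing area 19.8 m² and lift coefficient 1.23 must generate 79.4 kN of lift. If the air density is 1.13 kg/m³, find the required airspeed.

v = 76 m/s

L = ½ρv²S·CL ⇒ v = √(2L/(ρ·S·CL))
v = √(2 × 79400 / (1.13 × 19.8 × 1.23)) = √5770 = 76 m/s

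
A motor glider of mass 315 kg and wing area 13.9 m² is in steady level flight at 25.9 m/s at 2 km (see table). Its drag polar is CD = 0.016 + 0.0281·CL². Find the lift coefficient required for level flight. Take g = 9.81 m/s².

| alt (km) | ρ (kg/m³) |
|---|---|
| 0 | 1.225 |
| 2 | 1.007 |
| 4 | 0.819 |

At 2 km, from the table: ρ = 1.007 kg/m³.
Weight W = mg = 315 × 9.81 = 3090.2 N; in level flight L = W.
q = ½ρv² = ½ × 1.007 × 25.9² = 337.8 Pa.
CL = W/(q·S) = 3090.2 / (337.8 × 13.9) = 0.6582.

CL = 0.658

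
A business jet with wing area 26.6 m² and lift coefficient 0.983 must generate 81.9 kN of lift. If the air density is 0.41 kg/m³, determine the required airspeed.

v = 124 m/s

L = ½ρv²S·CL ⇒ v = √(2L/(ρ·S·CL))
v = √(2 × 81900 / (0.41 × 26.6 × 0.983)) = √15280 = 124 m/s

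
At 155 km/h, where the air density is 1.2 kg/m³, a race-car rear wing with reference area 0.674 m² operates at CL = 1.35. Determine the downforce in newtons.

L = 1010 N

Convert speed: v = 155 km/h ÷ 3.6 = 43.06 m/s.
L = ½ρv²S·CL = ½ × 1.2 × 43.06² × 0.674 × 1.35 = 1010 N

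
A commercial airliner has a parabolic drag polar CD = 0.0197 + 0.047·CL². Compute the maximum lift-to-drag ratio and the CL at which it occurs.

(L/D)max = 16.4, at CL = 0.647

For CD = CD0 + K·CL², (L/D)max occurs at CL* = √(CD0/K) and equals 1/(2√(K·CD0)).
(L/D)max = 1/(2√(0.047 × 0.0197)) = 1/(2 × 0.03043) = 16.4
CL* = √(0.0197/0.047) = 0.647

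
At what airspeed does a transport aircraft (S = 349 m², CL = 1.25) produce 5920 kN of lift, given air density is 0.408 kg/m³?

L = ½ρv²S·CL ⇒ v = √(2L/(ρ·S·CL))
v = √(2 × 5.92×10^6 / (0.408 × 349 × 1.25)) = √66520 = 258 m/s

v = 258 m/s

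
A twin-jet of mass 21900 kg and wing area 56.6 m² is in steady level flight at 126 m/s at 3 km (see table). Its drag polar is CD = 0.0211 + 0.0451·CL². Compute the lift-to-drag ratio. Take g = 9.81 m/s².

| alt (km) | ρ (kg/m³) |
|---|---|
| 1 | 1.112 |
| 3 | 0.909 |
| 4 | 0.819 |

At 3 km, from the table: ρ = 0.909 kg/m³.
In steady level flight, lift balances weight: W = mg = 21900 × 9.81 = 2.1484×10^5 N.
q = ½ρv² = ½ × 0.909 × 126² = 7216 Pa.
CL = W/(q·S) = 2.1484×10^5 / (7216 × 56.6) = 0.526.
CD = 0.0211 + 0.0451 × 0.526² = 0.03358.
L/D = CL/CD = 0.526 / 0.03358 = 15.7

L/D = 15.7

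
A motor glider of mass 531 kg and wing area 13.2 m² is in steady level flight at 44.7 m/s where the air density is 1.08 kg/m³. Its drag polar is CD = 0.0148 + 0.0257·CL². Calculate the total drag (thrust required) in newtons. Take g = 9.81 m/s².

Weight W = mg = 531 × 9.81 = 5209.1 N; in level flight L = W.
Dynamic pressure q = 0.5 × 1.08 × 44.7² = 1079 Pa.
CL = 2W/(ρv²S) = 2×5209.1/(1.08×44.7²×13.2) = 0.3657.
CD = 0.0148 + 0.0257 × 0.3657² = 0.01824.
D = q·S·CD = 1079 × 13.2 × 0.01824 = 259.8 N

D = 260 N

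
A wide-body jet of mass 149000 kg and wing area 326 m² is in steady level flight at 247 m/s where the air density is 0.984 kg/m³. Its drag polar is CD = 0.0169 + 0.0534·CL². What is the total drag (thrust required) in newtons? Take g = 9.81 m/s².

D = 1.77×10^5 N

Level flight ⇒ L = W = m·g = 149000 × 9.81 = 1.4617×10^6 N.
q = ½ρv² = ½ × 0.984 × 247² = 30020 Pa.
CL = W/(q·S) = 1.4617×10^6 / (30020 × 326) = 0.1494.
CD = 0.0169 + 0.0534 × 0.1494² = 0.01809.
D = q·S·CD = 30020 × 326 × 0.01809 = 1.77×10^5 N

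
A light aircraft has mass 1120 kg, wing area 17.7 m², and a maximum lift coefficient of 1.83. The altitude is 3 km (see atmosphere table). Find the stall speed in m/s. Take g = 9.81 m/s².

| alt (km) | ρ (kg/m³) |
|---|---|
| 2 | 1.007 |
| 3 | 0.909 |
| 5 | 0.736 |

At 3 km, from the table: ρ = 0.909 kg/m³.
Stall occurs when L = W at CL,max. W = mg = 1120 × 9.81 = 10990 N.
From L = ½ρV²S·CL,max = W: V_stall = √(2W/(ρSCL,max)) = √(2·10990/(0.909·17.7·1.83))
V_stall = √746.3 = 27.3 m/s

V_stall = 27.3 m/s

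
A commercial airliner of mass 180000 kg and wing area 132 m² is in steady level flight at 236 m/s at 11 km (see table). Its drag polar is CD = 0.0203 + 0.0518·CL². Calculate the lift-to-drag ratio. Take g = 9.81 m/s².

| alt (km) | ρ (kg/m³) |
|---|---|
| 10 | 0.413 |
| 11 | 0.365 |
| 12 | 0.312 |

At 11 km, from the table: ρ = 0.365 kg/m³.
In steady level flight, lift balances weight: W = mg = 180000 × 9.81 = 1.7658×10^6 N.
Dynamic pressure q = 0.5 × 0.365 × 236² = 10160 Pa.
CL = W/(q·S) = 1.7658×10^6 / (10160 × 132) = 1.316.
CD = 0.0203 + 0.0518 × 1.316² = 0.11.
L/D = CL/CD = 1.316 / 0.11 = 12

L/D = 12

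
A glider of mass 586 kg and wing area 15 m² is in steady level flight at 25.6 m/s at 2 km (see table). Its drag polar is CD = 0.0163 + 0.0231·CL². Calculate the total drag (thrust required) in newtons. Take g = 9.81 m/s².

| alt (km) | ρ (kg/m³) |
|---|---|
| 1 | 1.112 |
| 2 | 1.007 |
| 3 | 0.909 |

At 2 km, from the table: ρ = 1.007 kg/m³.
Level flight ⇒ L = W = m·g = 586 × 9.81 = 5748.7 N.
q = ½ρv² = ½ × 1.007 × 25.6² = 330 Pa.
Required CL = L/(qS) = 5748.7/(330·15) = 1.161.
CD = 0.0163 + 0.0231 × 1.161² = 0.04746.
D = q·S·CD = 330 × 15 × 0.04746 = 234.9 N

D = 235 N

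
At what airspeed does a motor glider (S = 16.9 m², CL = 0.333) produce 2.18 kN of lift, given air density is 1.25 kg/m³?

L = ½ρv²S·CL ⇒ v = √(2L/(ρ·S·CL))
v = √(2 × 2180 / (1.25 × 16.9 × 0.333)) = √619.8 = 24.9 m/s

v = 24.9 m/s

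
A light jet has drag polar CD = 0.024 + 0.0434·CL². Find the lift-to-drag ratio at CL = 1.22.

L/D = 13.8

CD = 0.024 + 0.0434 × 1.22² = 0.0886
L/D = CL/CD = 1.22 / 0.0886 = 13.8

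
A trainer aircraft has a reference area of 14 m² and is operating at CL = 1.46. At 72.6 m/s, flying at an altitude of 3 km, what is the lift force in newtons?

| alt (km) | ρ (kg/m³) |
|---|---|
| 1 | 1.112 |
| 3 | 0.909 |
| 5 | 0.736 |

At 3 km, from the table: ρ = 0.909 kg/m³.
L = ½ρv²S·CL = ½ × 0.909 × 72.6² × 14 × 1.46 = 49000 N ≈ 49 kN

L = 49000 N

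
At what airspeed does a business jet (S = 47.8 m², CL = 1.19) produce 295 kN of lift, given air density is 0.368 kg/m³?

v = 168 m/s

L = ½ρv²S·CL ⇒ v = √(2L/(ρ·S·CL))
v = √(2 × 2.95×10^5 / (0.368 × 47.8 × 1.19)) = √28190 = 168 m/s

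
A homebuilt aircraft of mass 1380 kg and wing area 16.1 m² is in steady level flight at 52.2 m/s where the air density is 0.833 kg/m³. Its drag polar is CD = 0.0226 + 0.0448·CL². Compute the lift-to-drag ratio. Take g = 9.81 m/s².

L/D = 15.7

In steady level flight, lift balances weight: W = mg = 1380 × 9.81 = 13538 N.
Dynamic pressure q = 0.5 × 0.833 × 52.2² = 1135 Pa.
CL = 2W/(ρv²S) = 2×13538/(0.833×52.2²×16.1) = 0.7409.
CD = 0.0226 + 0.0448 × 0.7409² = 0.04719.
L/D = CL/CD = 0.7409 / 0.04719 = 15.7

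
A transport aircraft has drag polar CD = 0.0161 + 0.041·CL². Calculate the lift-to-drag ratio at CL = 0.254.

CD = 0.0161 + 0.041 × 0.254² = 0.01875
L/D = CL/CD = 0.254 / 0.01875 = 13.6

L/D = 13.6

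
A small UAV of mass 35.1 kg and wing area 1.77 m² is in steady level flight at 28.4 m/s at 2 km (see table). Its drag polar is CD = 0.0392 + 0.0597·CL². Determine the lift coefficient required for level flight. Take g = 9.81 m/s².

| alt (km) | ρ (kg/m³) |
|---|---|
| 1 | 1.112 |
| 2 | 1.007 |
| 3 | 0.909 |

CL = 0.479

At 2 km, from the table: ρ = 1.007 kg/m³.
Level flight ⇒ L = W = m·g = 35.1 × 9.81 = 344.33 N.
q = ½ρv² = ½ × 1.007 × 28.4² = 406.1 Pa.
CL = 2W/(ρv²S) = 2×344.33/(1.007×28.4²×1.77) = 0.479.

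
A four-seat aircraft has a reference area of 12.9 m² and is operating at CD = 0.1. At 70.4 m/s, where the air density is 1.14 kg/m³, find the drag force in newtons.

D = 3640 N

D = ½ρv²S·CD = ½ × 1.14 × 70.4² × 12.9 × 0.1 = 3640 N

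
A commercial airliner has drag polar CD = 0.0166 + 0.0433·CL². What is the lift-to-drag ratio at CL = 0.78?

L/D = 18.2

CD = 0.0166 + 0.0433 × 0.78² = 0.04294
L/D = CL/CD = 0.78 / 0.04294 = 18.2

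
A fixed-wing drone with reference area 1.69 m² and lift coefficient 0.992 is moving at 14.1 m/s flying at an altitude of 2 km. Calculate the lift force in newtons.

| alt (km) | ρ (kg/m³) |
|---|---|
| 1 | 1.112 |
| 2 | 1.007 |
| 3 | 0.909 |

L = 168 N

At 2 km, from the table: ρ = 1.007 kg/m³.
Dynamic pressure q = ½ρv² = ½ × 1.007 × 14.1² = 100.1 Pa.
L = q·S·CL = 100.1 × 1.69 × 0.992 = 168 N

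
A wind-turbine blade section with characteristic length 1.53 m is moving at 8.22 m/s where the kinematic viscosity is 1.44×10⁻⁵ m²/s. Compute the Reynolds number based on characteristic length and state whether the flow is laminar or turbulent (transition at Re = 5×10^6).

Re = 8.73×10^5 (laminar)

Re = v·c/ν = 8.22 × 1.53 / (1.44×10⁻⁵) = 8.73×10^5
Since 8.73×10^5 < 5×10^6, the flow is laminar.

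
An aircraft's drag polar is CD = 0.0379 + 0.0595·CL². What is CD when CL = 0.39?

CD = 0.0379 + 0.0595 × 0.39² = 0.0379 + 0.00905 = 0.0469

CD = 0.0469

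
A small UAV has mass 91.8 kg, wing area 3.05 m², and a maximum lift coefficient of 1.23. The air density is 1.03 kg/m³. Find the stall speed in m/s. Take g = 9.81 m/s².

Weight W = mg = 91.8 × 9.81 = 900.6 N.
V_stall = √(2W/(ρ·S·CL,max)) = √(2 × 900.6 / (1.03 × 3.05 × 1.23))
V_stall = √466.1 = 21.6 m/s

V_stall = 21.6 m/s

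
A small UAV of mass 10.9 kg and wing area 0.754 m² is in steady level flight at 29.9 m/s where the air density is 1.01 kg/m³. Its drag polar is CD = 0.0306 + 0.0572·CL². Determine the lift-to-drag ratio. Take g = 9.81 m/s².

L/D = 8.67

Weight W = mg = 10.9 × 9.81 = 106.93 N; in level flight L = W.
q = ½ρv² = ½ × 1.01 × 29.9² = 451.5 Pa.
CL = W/(q·S) = 106.93 / (451.5 × 0.754) = 0.3141.
CD = 0.0306 + 0.0572 × 0.3141² = 0.03624.
L/D = CL/CD = 0.3141 / 0.03624 = 8.67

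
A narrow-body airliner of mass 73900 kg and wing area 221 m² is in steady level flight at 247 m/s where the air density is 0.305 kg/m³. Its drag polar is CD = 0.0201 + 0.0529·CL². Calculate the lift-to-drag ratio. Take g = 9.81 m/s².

Level flight ⇒ L = W = m·g = 73900 × 9.81 = 7.2496×10^5 N.
Dynamic pressure q = 0.5 × 0.305 × 247² = 9304 Pa.
CL = W/(q·S) = 7.2496×10^5 / (9304 × 221) = 0.3526.
CD = 0.0201 + 0.0529 × 0.3526² = 0.02668.
L/D = CL/CD = 0.3526 / 0.02668 = 13.2

L/D = 13.2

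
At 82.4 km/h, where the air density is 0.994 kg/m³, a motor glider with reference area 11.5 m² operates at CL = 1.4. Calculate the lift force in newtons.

L = 4190 N

Convert speed: v = 82.4 km/h ÷ 3.6 = 22.89 m/s.
Dynamic pressure q = ½ρv² = ½ × 0.994 × 22.89² = 260.4 Pa.
L = q·S·CL = 260.4 × 11.5 × 1.4 = 4190 N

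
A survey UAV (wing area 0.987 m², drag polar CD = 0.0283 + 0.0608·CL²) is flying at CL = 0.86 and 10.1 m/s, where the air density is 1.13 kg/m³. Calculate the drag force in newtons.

D = 4.17 N

CD = 0.0283 + 0.0608 × 0.86² = 0.07327
D = ½ρv²S·CD = ½ × 1.13 × 10.1² × 0.987 × 0.07327 = 4.17 N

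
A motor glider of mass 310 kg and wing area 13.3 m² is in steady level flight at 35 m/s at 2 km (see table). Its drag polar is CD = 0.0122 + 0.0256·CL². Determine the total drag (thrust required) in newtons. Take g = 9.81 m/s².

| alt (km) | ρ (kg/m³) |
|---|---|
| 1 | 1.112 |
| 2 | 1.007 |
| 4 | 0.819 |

D = 129 N

At 2 km, from the table: ρ = 1.007 kg/m³.
Weight W = mg = 310 × 9.81 = 3041.1 N; in level flight L = W.
q = ½ρv² = ½ × 1.007 × 35² = 616.8 Pa.
CL = 2W/(ρv²S) = 2×3041.1/(1.007×35²×13.3) = 0.3707.
CD = 0.0122 + 0.0256 × 0.3707² = 0.01572.
D = q·S·CD = 616.8 × 13.3 × 0.01572 = 128.9 N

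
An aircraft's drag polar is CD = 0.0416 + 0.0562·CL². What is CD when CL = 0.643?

CD = 0.0648

CD = 0.0416 + 0.0562 × 0.643² = 0.0416 + 0.02324 = 0.0648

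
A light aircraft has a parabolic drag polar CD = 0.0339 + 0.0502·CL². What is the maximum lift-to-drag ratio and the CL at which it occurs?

(L/D)max = 12.1, at CL = 0.822

For CD = CD0 + K·CL², (L/D)max occurs at CL* = √(CD0/K) and equals 1/(2√(K·CD0)).
(L/D)max = 1/(2√(0.0502 × 0.0339)) = 1/(2 × 0.04125) = 12.1
CL* = √(0.0339/0.0502) = 0.822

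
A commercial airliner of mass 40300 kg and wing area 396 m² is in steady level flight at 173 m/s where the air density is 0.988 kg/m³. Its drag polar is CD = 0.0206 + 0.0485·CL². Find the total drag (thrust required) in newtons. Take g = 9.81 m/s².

D = 1.22×10^5 N

In steady level flight, lift balances weight: W = mg = 40300 × 9.81 = 3.9534×10^5 N.
Dynamic pressure q = 0.5 × 0.988 × 173² = 14780 Pa.
Required CL = L/(qS) = 3.9534×10^5/(14780·396) = 0.06752.
CD = 0.0206 + 0.0485 × 0.06752² = 0.02082.
D = q·S·CD = 14780 × 396 × 0.02082 = 1.219×10^5 N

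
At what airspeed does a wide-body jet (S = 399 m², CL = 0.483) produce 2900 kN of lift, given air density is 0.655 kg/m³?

L = ½ρv²S·CL ⇒ v = √(2L/(ρ·S·CL))
v = √(2 × 2.9×10^6 / (0.655 × 399 × 0.483)) = √45950 = 214 m/s

v = 214 m/s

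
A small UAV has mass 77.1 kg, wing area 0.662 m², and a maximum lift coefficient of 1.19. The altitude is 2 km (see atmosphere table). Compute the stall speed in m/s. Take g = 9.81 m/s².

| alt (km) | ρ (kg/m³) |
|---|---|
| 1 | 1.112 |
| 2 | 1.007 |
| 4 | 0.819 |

At 2 km, from the table: ρ = 1.007 kg/m³.
Weight W = mg = 77.1 × 9.81 = 756.4 N.
V_stall = √(2W/(ρ·S·CL,max)) = √(2 × 756.4 / (1.007 × 0.662 × 1.19))
V_stall = √1907 = 43.7 m/s

V_stall = 43.7 m/s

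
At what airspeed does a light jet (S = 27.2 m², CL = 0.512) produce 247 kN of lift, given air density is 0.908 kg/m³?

L = ½ρv²S·CL ⇒ v = √(2L/(ρ·S·CL))
v = √(2 × 2.47×10^5 / (0.908 × 27.2 × 0.512)) = √39070 = 198 m/s

v = 198 m/s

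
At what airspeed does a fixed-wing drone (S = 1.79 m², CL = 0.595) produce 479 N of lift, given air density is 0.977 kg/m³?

L = ½ρv²S·CL ⇒ v = √(2L/(ρ·S·CL))
v = √(2 × 479 / (0.977 × 1.79 × 0.595)) = √920.7 = 30.3 m/s

v = 30.3 m/s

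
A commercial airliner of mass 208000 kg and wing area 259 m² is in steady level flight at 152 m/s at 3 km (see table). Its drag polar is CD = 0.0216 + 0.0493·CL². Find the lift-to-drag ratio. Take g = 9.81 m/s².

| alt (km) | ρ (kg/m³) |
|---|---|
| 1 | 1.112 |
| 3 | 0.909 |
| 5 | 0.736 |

At 3 km, from the table: ρ = 0.909 kg/m³.
In steady level flight, lift balances weight: W = mg = 208000 × 9.81 = 2.0405×10^6 N.
q = ½ρv² = ½ × 0.909 × 152² = 10500 Pa.
CL = 2W/(ρv²S) = 2×2.0405×10^6/(0.909×152²×259) = 0.7503.
CD = 0.0216 + 0.0493 × 0.7503² = 0.04935.
L/D = CL/CD = 0.7503 / 0.04935 = 15.2

L/D = 15.2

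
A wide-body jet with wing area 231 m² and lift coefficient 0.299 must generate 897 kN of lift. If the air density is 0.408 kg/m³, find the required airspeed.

v = 252 m/s

L = ½ρv²S·CL ⇒ v = √(2L/(ρ·S·CL))
v = √(2 × 8.97×10^5 / (0.408 × 231 × 0.299)) = √63660 = 252 m/s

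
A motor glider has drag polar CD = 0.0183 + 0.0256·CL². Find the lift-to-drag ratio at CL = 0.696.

CD = 0.0183 + 0.0256 × 0.696² = 0.0307
L/D = CL/CD = 0.696 / 0.0307 = 22.7

L/D = 22.7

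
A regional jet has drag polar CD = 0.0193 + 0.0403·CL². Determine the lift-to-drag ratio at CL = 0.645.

CD = 0.0193 + 0.0403 × 0.645² = 0.03607
L/D = CL/CD = 0.645 / 0.03607 = 17.9

L/D = 17.9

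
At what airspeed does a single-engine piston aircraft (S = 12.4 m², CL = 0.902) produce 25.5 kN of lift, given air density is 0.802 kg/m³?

L = ½ρv²S·CL ⇒ v = √(2L/(ρ·S·CL))
v = √(2 × 25500 / (0.802 × 12.4 × 0.902)) = √5685 = 75.4 m/s

v = 75.4 m/s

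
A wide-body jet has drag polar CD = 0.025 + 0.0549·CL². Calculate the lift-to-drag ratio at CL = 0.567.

L/D = 13.3

CD = 0.025 + 0.0549 × 0.567² = 0.04265
L/D = CL/CD = 0.567 / 0.04265 = 13.3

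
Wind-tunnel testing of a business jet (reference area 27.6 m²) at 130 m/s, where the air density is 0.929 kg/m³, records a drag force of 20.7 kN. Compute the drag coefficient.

CD = 0.0955

From D = ½ρv²S·CD, rearranging gives CD = 2D/(ρv²S).
CD = 2 × 20700 / (0.929 × 130² × 27.6) = 0.0955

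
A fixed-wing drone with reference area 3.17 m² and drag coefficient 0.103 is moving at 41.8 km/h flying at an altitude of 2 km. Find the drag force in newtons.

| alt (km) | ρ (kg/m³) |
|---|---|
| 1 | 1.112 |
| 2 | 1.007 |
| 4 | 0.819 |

D = 22.2 N

At 2 km, from the table: ρ = 1.007 kg/m³.
Convert speed: v = 41.8 km/h ÷ 3.6 = 11.61 m/s.
D = ½ρv²S·CD = ½ × 1.007 × 11.61² × 3.17 × 0.103 = 22.2 N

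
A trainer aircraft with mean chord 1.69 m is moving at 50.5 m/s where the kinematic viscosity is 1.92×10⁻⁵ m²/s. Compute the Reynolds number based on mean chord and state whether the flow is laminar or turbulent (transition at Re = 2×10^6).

Re = v·c/ν = 50.5 × 1.69 / (1.92×10⁻⁵) = 4.45×10^6
Since 4.45×10^6 > 2×10^6, the flow is turbulent.

Re = 4.45×10^6 (turbulent)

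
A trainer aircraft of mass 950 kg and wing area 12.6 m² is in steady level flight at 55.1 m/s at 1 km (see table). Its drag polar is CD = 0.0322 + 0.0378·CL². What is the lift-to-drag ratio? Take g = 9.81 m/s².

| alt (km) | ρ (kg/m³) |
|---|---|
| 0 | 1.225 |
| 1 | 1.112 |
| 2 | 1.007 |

L/D = 11.1

At 1 km, from the table: ρ = 1.112 kg/m³.
Level flight ⇒ L = W = m·g = 950 × 9.81 = 9319.5 N.
Dynamic pressure q = 0.5 × 1.112 × 55.1² = 1688 Pa.
CL = W/(q·S) = 9319.5 / (1688 × 12.6) = 0.4382.
CD = 0.0322 + 0.0378 × 0.4382² = 0.03946.
L/D = CL/CD = 0.4382 / 0.03946 = 11.1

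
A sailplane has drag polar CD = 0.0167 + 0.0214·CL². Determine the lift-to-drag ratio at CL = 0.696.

L/D = 25.7

CD = 0.0167 + 0.0214 × 0.696² = 0.02707
L/D = CL/CD = 0.696 / 0.02707 = 25.7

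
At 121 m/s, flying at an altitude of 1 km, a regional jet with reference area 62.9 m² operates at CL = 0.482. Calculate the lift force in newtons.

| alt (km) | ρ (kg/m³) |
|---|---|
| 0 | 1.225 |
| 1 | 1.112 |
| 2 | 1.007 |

At 1 km, from the table: ρ = 1.112 kg/m³.
Dynamic pressure q = ½ρv² = ½ × 1.112 × 121² = 8140 Pa.
L = q·S·CL = 8140 × 62.9 × 0.482 = 2.47×10^5 N ≈ 247 kN

L = 2.47×10^5 N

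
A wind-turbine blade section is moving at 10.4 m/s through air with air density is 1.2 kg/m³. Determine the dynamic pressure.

q = 64.9 Pa

q = ½ρv² = ½ × 1.2 × 10.4² = 64.9 Pa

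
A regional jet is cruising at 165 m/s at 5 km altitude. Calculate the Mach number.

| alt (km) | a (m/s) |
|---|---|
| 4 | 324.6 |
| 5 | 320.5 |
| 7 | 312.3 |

M = 0.515

At 5 km, from the table: a = 320.5 m/s.
M = v/a = 165 / 320.5 = 0.515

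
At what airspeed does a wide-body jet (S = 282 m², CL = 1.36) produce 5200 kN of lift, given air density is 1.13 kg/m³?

v = 155 m/s

L = ½ρv²S·CL ⇒ v = √(2L/(ρ·S·CL))
v = √(2 × 5.2×10^6 / (1.13 × 282 × 1.36)) = √24000 = 155 m/s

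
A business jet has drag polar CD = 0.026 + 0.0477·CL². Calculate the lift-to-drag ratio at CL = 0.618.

L/D = 14

CD = 0.026 + 0.0477 × 0.618² = 0.04422
L/D = CL/CD = 0.618 / 0.04422 = 14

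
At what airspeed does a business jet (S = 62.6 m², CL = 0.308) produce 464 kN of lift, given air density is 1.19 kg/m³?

L = ½ρv²S·CL ⇒ v = √(2L/(ρ·S·CL))
v = √(2 × 4.64×10^5 / (1.19 × 62.6 × 0.308)) = √40450 = 201 m/s

v = 201 m/s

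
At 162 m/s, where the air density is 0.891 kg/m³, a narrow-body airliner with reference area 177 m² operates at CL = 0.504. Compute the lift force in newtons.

L = ½ρv²S·CL = ½ × 0.891 × 162² × 177 × 0.504 = 1.04×10^6 N ≈ 1040 kN

L = 1.04×10^6 N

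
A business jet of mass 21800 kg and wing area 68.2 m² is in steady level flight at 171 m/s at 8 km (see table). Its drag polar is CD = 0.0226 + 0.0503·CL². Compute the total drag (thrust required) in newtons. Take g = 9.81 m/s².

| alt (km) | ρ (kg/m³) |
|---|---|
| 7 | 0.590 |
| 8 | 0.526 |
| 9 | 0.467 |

D = 16200 N

At 8 km, from the table: ρ = 0.526 kg/m³.
In steady level flight, lift balances weight: W = mg = 21800 × 9.81 = 2.1386×10^5 N.
Dynamic pressure q = 0.5 × 0.526 × 171² = 7690 Pa.
CL = W/(q·S) = 2.1386×10^5 / (7690 × 68.2) = 0.4077.
CD = 0.0226 + 0.0503 × 0.4077² = 0.03096.
D = q·S·CD = 7690 × 68.2 × 0.03096 = 16240 N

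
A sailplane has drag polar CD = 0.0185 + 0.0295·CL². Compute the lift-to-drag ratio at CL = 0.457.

L/D = 18.5

CD = 0.0185 + 0.0295 × 0.457² = 0.02466
L/D = CL/CD = 0.457 / 0.02466 = 18.5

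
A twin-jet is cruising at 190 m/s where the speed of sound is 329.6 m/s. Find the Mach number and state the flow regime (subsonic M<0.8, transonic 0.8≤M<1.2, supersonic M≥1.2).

M = 0.576 (subsonic)

M = v/a = 190 / 329.6 = 0.576
M = 0.576 → subsonic.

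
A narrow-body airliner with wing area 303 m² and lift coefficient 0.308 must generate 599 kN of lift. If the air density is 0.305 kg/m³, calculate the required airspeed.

v = 205 m/s

L = ½ρv²S·CL ⇒ v = √(2L/(ρ·S·CL))
v = √(2 × 5.99×10^5 / (0.305 × 303 × 0.308)) = √42090 = 205 m/s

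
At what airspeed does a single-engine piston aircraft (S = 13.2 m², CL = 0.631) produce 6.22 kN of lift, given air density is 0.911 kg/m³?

L = ½ρv²S·CL ⇒ v = √(2L/(ρ·S·CL))
v = √(2 × 6220 / (0.911 × 13.2 × 0.631)) = √1639 = 40.5 m/s

v = 40.5 m/s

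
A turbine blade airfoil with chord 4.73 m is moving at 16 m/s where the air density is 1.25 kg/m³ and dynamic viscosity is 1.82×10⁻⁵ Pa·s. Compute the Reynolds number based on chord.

Re = ρ·v·c/μ = 1.25 × 16 × 4.73 / (1.82×10⁻⁵) = 5.2×10^6

Re = 5.2×10^6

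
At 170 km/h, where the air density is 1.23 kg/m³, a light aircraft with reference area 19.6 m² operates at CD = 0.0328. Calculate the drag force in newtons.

D = 882 N

Convert speed: v = 170 km/h ÷ 3.6 = 47.22 m/s.
Dynamic pressure q = ½ρv² = ½ × 1.23 × 47.22² = 1371 Pa.
D = q·S·CD = 1371 × 19.6 × 0.0328 = 882 N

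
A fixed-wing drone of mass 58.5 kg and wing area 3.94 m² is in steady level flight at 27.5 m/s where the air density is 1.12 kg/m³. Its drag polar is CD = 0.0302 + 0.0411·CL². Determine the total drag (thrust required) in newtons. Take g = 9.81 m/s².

In steady level flight, lift balances weight: W = mg = 58.5 × 9.81 = 573.88 N.
Dynamic pressure q = 0.5 × 1.12 × 27.5² = 423.5 Pa.
CL = W/(q·S) = 573.88 / (423.5 × 3.94) = 0.3439.
CD = 0.0302 + 0.0411 × 0.3439² = 0.03506.
D = q·S·CD = 423.5 × 3.94 × 0.03506 = 58.5 N

D = 58.5 N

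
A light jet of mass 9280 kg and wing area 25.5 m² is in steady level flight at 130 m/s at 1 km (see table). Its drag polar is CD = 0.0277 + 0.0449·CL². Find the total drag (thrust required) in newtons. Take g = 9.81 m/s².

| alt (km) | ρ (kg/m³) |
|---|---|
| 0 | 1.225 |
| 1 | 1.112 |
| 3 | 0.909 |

At 1 km, from the table: ρ = 1.112 kg/m³.
Level flight ⇒ L = W = m·g = 9280 × 9.81 = 91037 N.
q = ½ρv² = ½ × 1.112 × 130² = 9396 Pa.
CL = 2W/(ρv²S) = 2×91037/(1.112×130²×25.5) = 0.3799.
CD = 0.0277 + 0.0449 × 0.3799² = 0.03418.
D = q·S·CD = 9396 × 25.5 × 0.03418 = 8190 N

D = 8190 N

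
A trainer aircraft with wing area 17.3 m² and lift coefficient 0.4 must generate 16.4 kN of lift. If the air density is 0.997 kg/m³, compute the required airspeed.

v = 69 m/s

L = ½ρv²S·CL ⇒ v = √(2L/(ρ·S·CL))
v = √(2 × 16400 / (0.997 × 17.3 × 0.4)) = √4754 = 69 m/s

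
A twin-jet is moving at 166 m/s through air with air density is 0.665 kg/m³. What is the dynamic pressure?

q = ½ρv² = ½ × 0.665 × 166² = 9160 Pa

q = 9160 Pa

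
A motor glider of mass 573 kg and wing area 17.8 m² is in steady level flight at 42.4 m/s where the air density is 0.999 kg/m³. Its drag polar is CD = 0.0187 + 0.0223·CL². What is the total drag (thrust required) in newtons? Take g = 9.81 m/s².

Level flight ⇒ L = W = m·g = 573 × 9.81 = 5621.1 N.
q = ½ρv² = ½ × 0.999 × 42.4² = 898 Pa.
Required CL = L/(qS) = 5621.1/(898·17.8) = 0.3517.
CD = 0.0187 + 0.0223 × 0.3517² = 0.02146.
D = q·S·CD = 898 × 17.8 × 0.02146 = 343 N

D = 343 N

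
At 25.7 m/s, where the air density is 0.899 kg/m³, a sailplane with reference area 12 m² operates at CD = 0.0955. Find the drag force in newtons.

D = 340 N

Dynamic pressure q = ½ρv² = ½ × 0.899 × 25.7² = 296.9 Pa.
D = q·S·CD = 296.9 × 12 × 0.0955 = 340 N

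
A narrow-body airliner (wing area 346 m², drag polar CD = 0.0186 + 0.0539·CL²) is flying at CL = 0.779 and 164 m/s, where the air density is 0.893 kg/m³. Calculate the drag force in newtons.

CD = 0.0186 + 0.0539 × 0.779² = 0.05131
D = ½ρv²S·CD = ½ × 0.893 × 164² × 346 × 0.05131 = 2.13×10^5 N

D = 2.13×10^5 N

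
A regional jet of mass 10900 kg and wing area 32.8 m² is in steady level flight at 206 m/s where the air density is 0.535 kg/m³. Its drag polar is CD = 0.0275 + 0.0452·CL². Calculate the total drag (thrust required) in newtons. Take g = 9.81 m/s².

In steady level flight, lift balances weight: W = mg = 10900 × 9.81 = 1.0693×10^5 N.
Dynamic pressure q = 0.5 × 0.535 × 206² = 11350 Pa.
Required CL = L/(qS) = 1.0693×10^5/(11350·32.8) = 0.2872.
CD = 0.0275 + 0.0452 × 0.2872² = 0.03123.
D = q·S·CD = 11350 × 32.8 × 0.03123 = 11630 N

D = 11600 N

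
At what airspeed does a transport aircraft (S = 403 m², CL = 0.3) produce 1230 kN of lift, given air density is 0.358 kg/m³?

v = 238 m/s

L = ½ρv²S·CL ⇒ v = √(2L/(ρ·S·CL))
v = √(2 × 1.23×10^6 / (0.358 × 403 × 0.3)) = √56840 = 238 m/s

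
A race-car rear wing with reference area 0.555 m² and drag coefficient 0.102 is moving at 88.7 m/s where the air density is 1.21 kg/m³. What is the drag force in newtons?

D = ½ρv²S·CD = ½ × 1.21 × 88.7² × 0.555 × 0.102 = 269 N

D = 269 N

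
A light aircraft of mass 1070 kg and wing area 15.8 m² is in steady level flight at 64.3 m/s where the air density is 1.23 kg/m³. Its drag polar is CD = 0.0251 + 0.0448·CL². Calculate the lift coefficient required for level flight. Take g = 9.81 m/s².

Level flight ⇒ L = W = m·g = 1070 × 9.81 = 10497 N.
q = ½ρv² = ½ × 1.23 × 64.3² = 2543 Pa.
CL = 2W/(ρv²S) = 2×10497/(1.23×64.3²×15.8) = 0.2613.

CL = 0.261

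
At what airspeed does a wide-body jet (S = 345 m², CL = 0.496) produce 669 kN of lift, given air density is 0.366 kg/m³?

v = 146 m/s

L = ½ρv²S·CL ⇒ v = √(2L/(ρ·S·CL))
v = √(2 × 6.69×10^5 / (0.366 × 345 × 0.496)) = √21360 = 146 m/s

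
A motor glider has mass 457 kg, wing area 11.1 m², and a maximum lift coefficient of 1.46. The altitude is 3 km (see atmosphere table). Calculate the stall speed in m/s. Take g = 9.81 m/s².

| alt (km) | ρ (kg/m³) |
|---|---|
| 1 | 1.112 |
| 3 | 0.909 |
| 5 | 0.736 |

V_stall = 24.7 m/s

At 3 km, from the table: ρ = 0.909 kg/m³.
At stall, lift equals weight: L = W = m·g = 457 × 9.81 = 4483 N.
V_stall = √(2W/(ρ·S·CL,max)) = √(2 × 4483 / (0.909 × 11.1 × 1.46))
V_stall = √608.7 = 24.7 m/s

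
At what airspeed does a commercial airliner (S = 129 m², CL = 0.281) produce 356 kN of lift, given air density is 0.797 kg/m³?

v = 157 m/s

L = ½ρv²S·CL ⇒ v = √(2L/(ρ·S·CL))
v = √(2 × 3.56×10^5 / (0.797 × 129 × 0.281)) = √24640 = 157 m/s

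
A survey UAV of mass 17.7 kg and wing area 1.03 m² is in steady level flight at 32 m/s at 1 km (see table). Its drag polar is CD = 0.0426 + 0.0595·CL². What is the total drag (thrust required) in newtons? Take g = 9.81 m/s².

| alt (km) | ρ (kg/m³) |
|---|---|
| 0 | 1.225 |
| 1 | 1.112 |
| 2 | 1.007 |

D = 28 N

At 1 km, from the table: ρ = 1.112 kg/m³.
Weight W = mg = 17.7 × 9.81 = 173.64 N; in level flight L = W.
Dynamic pressure q = 0.5 × 1.112 × 32² = 569.3 Pa.
CL = W/(q·S) = 173.64 / (569.3 × 1.03) = 0.2961.
CD = 0.0426 + 0.0595 × 0.2961² = 0.04782.
D = q·S·CD = 569.3 × 1.03 × 0.04782 = 28.04 N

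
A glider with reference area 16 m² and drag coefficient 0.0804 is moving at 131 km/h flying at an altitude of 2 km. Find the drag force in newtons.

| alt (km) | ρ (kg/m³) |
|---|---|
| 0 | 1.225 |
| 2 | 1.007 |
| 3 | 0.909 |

At 2 km, from the table: ρ = 1.007 kg/m³.
Convert speed: v = 131 km/h ÷ 3.6 = 36.39 m/s.
Dynamic pressure q = ½ρv² = ½ × 1.007 × 36.39² = 666.7 Pa.
D = q·S·CD = 666.7 × 16 × 0.0804 = 858 N

D = 858 N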